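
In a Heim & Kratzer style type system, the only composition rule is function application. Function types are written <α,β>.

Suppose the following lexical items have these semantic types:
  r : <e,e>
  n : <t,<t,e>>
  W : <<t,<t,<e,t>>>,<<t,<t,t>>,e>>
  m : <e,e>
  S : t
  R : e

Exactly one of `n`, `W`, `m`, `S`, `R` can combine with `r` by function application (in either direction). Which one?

n : <t,<t,e>> — no; r wants e, and n wants t.
W : <<t,<t,<e,t>>>,<<t,<t,t>>,e>> — no; r wants e, and W wants <t,<t,<e,t>>>.
m : <e,e> — no; r wants e, and m wants e.
S : t — no; r wants e, and S wants nothing (atomic).
R — combines: r : <e,e> takes R : e as argument, giving e.

R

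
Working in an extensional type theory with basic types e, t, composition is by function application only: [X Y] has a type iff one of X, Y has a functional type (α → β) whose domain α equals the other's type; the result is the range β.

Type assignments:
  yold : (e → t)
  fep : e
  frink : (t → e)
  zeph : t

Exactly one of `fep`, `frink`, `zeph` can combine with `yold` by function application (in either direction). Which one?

fep

fep — combines: yold : (e → t) takes fep : e as argument, giving t.
frink : (t → e) — neither side's domain matches the other.
zeph : t — neither side's domain matches the other.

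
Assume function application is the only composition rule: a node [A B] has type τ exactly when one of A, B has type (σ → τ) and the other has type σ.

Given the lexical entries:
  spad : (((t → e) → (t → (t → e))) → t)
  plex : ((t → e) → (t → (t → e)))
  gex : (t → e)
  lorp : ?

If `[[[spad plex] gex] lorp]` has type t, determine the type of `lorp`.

[[[spad plex] gex] lorp] must have type t. The sister [[spad plex] gex] has type e; that is not a function onto t, so lorp must be the functor, of type (e → t).

(e → t)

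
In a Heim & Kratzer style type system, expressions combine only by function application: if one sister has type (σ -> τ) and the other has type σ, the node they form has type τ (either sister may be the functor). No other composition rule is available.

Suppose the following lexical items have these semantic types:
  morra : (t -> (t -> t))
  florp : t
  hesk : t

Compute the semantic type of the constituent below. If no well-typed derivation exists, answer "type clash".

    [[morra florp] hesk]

[morra florp] — morra of type (t -> (t -> t)) combines with florp of type t: type (t -> t).
[[morra florp] hesk] — [morra florp] of type (t -> t) combines with hesk of type t: type t.

t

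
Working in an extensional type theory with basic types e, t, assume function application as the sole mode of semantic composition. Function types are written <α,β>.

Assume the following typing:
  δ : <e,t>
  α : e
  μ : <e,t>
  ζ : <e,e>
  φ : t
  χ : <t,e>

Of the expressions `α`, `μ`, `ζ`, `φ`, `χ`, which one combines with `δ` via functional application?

α — combines: δ : <e,t> takes α : e as argument, giving t.
μ : <e,t> — does not combine with δ.
ζ : <e,e> — does not combine with δ.
φ : t — does not combine with δ.
χ : <t,e> — does not combine with δ.

α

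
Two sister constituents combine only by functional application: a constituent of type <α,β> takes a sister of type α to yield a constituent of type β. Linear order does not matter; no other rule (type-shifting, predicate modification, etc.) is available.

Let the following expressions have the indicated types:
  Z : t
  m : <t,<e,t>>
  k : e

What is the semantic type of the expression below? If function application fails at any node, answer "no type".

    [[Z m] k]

[Z m] — m of type <t,<e,t>> combines with Z of type t: type <e,t>.
[[Z m] k] — [Z m] of type <e,t> combines with k of type e: type t.

t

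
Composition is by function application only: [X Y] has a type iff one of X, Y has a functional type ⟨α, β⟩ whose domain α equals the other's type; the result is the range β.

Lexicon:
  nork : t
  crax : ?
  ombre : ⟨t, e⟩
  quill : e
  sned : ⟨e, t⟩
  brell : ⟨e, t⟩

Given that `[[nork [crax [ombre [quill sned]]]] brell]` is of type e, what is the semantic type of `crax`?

⟨e, ⟨t, ⟨⟨e, t⟩, e⟩⟩⟩

[[nork [crax [ombre [quill sned]]]] brell] is required to be e. brell : ⟨e, t⟩ cannot yield e as functor, so [nork [crax [ombre [quill sned]]]] : ⟨⟨e, t⟩, e⟩.
[nork [crax [ombre [quill sned]]]] is required to be ⟨⟨e, t⟩, e⟩. nork : t cannot yield ⟨⟨e, t⟩, e⟩ as functor, so [crax [ombre [quill sned]]] : ⟨t, ⟨⟨e, t⟩, e⟩⟩.
[crax [ombre [quill sned]]] is required to be ⟨t, ⟨⟨e, t⟩, e⟩⟩. [ombre [quill sned]] : e cannot yield ⟨t, ⟨⟨e, t⟩, e⟩⟩ as functor, so crax : ⟨e, ⟨t, ⟨⟨e, t⟩, e⟩⟩⟩.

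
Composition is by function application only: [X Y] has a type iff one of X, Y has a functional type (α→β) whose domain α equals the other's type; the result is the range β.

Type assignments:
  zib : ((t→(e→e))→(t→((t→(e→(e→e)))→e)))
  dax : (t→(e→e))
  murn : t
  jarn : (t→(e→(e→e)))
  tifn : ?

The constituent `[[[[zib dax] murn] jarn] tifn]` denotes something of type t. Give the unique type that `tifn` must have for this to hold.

(e→t)

[[[[zib dax] murn] jarn] tifn] is required to be t. [[[zib dax] murn] jarn] : e cannot yield t as functor, so tifn : (e→t).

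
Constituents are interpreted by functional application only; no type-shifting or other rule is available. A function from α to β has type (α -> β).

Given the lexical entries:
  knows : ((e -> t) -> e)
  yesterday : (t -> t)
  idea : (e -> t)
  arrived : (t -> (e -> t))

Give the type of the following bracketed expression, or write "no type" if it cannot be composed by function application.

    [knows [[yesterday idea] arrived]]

At [yesterday idea]: neither (t -> t) nor (e -> t) can take the other as argument; the node is ill-typed.

no type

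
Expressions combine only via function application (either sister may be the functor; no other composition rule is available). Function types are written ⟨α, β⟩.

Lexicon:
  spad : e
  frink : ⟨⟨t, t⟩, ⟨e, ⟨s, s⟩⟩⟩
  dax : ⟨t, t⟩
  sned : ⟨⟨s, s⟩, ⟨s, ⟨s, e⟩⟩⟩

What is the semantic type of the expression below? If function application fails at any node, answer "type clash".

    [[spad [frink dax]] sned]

⟨s, ⟨s, e⟩⟩

At [frink dax], frink : ⟨⟨t, t⟩, ⟨e, ⟨s, s⟩⟩⟩ takes dax : ⟨t, t⟩, giving ⟨e, ⟨s, s⟩⟩.
At [spad [frink dax]], [frink dax] : ⟨e, ⟨s, s⟩⟩ takes spad : e, giving ⟨s, s⟩.
At [[spad [frink dax]] sned], sned : ⟨⟨s, s⟩, ⟨s, ⟨s, e⟩⟩⟩ takes [spad [frink dax]] : ⟨s, s⟩, giving ⟨s, ⟨s, e⟩⟩.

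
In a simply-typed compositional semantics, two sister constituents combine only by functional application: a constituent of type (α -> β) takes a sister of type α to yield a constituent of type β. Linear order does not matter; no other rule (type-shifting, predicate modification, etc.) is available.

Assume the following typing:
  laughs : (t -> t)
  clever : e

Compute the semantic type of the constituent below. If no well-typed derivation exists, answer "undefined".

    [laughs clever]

undefined

[laughs clever]: (t -> t) with e — neither is a function whose domain matches the other; composition fails here.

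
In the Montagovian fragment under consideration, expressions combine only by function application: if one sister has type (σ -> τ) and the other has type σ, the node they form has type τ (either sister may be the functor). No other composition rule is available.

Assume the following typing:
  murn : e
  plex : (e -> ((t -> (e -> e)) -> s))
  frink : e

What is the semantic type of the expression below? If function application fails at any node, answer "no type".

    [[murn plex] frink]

[murn plex]: (e -> ((t -> (e -> e)) -> s)) applied to e yields ((t -> (e -> e)) -> s).
[[murn plex] frink]: ((t -> (e -> e)) -> s) with e — neither is a function whose domain matches the other; composition fails here.

no type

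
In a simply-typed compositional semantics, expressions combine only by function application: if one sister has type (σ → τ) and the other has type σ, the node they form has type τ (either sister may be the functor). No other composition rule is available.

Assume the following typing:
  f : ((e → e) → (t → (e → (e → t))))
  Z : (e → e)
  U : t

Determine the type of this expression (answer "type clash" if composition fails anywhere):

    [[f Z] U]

(e → (e → t))

[f Z]: f is ((e → e) → (t → (e → (e → t)))), Z is (e → e); result (t → (e → (e → t))).
[[f Z] U]: [f Z] is (t → (e → (e → t))), U is t; result (e → (e → t)).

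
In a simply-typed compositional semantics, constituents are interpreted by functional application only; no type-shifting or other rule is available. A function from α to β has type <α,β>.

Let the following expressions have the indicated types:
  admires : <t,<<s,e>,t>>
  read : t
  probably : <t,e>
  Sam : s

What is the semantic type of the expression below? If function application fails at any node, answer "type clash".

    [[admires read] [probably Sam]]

type clash

[admires read]: admires is <t,<<s,e>,t>>, read is t; result <<s,e>,t>.
[probably Sam]: <t,e> and s cannot combine by function application — type clash.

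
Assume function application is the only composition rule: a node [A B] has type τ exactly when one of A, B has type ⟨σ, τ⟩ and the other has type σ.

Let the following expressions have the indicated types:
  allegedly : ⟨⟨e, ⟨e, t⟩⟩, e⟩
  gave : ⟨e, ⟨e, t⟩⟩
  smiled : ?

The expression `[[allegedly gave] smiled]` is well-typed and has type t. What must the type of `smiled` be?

At [[allegedly gave] smiled] (required: t): [allegedly gave] is e, which is not a function with range t; hence smiled is the functor — type ⟨e, t⟩.

⟨e, t⟩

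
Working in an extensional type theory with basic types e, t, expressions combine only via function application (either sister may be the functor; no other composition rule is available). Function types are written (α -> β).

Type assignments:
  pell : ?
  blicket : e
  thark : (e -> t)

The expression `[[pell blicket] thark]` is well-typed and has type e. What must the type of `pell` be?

[[pell blicket] thark] must have type e. The sister thark has type (e -> t); that is not a function onto e, so [pell blicket] must be the functor, of type ((e -> t) -> e).
[pell blicket] must have type ((e -> t) -> e). The sister blicket has type e; that is not a function onto ((e -> t) -> e), so pell must be the functor, of type (e -> ((e -> t) -> e)).

(e -> ((e -> t) -> e))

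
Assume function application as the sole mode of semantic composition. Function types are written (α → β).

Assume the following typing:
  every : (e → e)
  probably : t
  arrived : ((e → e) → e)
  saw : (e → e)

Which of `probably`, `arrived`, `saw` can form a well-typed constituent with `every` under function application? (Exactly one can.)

arrived

probably : t — does not combine with every.
arrived — combines: arrived : ((e → e) → e) takes every : (e → e) as argument, giving e.
saw : (e → e) — does not combine with every.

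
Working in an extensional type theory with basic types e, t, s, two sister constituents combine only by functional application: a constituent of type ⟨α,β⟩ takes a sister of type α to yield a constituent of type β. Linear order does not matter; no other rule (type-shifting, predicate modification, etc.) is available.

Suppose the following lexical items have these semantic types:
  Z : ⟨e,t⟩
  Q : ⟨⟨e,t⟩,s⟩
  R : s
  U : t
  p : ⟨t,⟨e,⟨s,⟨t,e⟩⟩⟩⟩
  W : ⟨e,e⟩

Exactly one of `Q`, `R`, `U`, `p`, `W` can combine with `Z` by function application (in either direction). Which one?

Q

Q — combines: Q : ⟨⟨e,t⟩,s⟩ takes Z : ⟨e,t⟩ as argument, giving s.
R : s — does not combine with Z.
U : t — does not combine with Z.
p : ⟨t,⟨e,⟨s,⟨t,e⟩⟩⟩⟩ — does not combine with Z.
W : ⟨e,e⟩ — does not combine with Z.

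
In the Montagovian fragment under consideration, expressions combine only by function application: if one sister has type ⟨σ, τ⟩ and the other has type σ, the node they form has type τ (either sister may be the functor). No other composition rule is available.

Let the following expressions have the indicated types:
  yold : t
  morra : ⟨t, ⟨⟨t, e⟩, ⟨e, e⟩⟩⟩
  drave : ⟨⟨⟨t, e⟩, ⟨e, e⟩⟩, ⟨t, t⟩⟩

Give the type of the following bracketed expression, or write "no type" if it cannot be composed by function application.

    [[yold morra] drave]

[yold morra]: morra is ⟨t, ⟨⟨t, e⟩, ⟨e, e⟩⟩⟩, yold is t; result ⟨⟨t, e⟩, ⟨e, e⟩⟩.
[[yold morra] drave]: drave is ⟨⟨⟨t, e⟩, ⟨e, e⟩⟩, ⟨t, t⟩⟩, [yold morra] is ⟨⟨t, e⟩, ⟨e, e⟩⟩; result ⟨t, t⟩.

⟨t, t⟩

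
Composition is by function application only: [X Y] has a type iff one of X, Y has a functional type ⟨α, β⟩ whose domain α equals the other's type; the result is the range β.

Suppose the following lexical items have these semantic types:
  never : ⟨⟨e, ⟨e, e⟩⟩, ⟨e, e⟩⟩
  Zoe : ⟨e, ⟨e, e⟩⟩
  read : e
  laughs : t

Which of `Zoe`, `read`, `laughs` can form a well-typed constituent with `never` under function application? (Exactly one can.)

Zoe — combines: never : ⟨⟨e, ⟨e, e⟩⟩, ⟨e, e⟩⟩ takes Zoe : ⟨e, ⟨e, e⟩⟩ as argument, giving ⟨e, e⟩.
read : e — neither side's domain matches the other.
laughs : t — neither side's domain matches the other.

Zoe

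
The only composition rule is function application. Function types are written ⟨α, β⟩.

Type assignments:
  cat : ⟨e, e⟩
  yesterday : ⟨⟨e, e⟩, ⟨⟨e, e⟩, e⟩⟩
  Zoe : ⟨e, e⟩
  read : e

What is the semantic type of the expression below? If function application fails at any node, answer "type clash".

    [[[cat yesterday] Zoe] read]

[cat yesterday]: functor yesterday : ⟨⟨e, e⟩, ⟨⟨e, e⟩, e⟩⟩, argument cat : ⟨e, e⟩; result ⟨⟨e, e⟩, e⟩.
[[cat yesterday] Zoe]: functor [cat yesterday] : ⟨⟨e, e⟩, e⟩, argument Zoe : ⟨e, e⟩; result e.
At [[[cat yesterday] Zoe] read]: neither e nor e can take the other as argument; the node is ill-typed.

type clash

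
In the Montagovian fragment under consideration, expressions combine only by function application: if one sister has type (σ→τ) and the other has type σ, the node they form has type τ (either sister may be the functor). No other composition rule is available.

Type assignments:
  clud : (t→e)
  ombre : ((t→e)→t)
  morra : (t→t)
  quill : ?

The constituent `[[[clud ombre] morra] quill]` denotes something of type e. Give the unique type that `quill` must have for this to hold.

(t→e)

[[[clud ombre] morra] quill] must have type e. The sister [[clud ombre] morra] has type t; that is not a function onto e, so quill must be the functor, of type (t→e).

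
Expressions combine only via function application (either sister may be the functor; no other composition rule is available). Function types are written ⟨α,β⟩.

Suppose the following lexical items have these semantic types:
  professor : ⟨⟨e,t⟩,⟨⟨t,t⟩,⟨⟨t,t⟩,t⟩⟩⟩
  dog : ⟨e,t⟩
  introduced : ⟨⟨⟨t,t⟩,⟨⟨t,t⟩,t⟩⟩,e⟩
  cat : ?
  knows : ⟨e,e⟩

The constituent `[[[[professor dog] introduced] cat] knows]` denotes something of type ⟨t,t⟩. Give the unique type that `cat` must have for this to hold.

⟨e,⟨⟨e,e⟩,⟨t,t⟩⟩⟩

[[[[professor dog] introduced] cat] knows] is required to be ⟨t,t⟩. knows : ⟨e,e⟩ cannot yield ⟨t,t⟩ as functor, so [[[professor dog] introduced] cat] : ⟨⟨e,e⟩,⟨t,t⟩⟩.
[[[professor dog] introduced] cat] is required to be ⟨⟨e,e⟩,⟨t,t⟩⟩. [[professor dog] introduced] : e cannot yield ⟨⟨e,e⟩,⟨t,t⟩⟩ as functor, so cat : ⟨e,⟨⟨e,e⟩,⟨t,t⟩⟩⟩.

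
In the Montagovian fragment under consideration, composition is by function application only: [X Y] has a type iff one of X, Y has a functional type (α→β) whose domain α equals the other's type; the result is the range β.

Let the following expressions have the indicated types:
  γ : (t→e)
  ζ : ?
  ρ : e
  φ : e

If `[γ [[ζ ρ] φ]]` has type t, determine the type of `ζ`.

[γ [[ζ ρ] φ]] is required to be t. γ : (t→e) cannot yield t as functor, so [[ζ ρ] φ] : ((t→e)→t).
[[ζ ρ] φ] is required to be ((t→e)→t). φ : e cannot yield ((t→e)→t) as functor, so [ζ ρ] : (e→((t→e)→t)).
[ζ ρ] is required to be (e→((t→e)→t)). ρ : e cannot yield (e→((t→e)→t)) as functor, so ζ : (e→(e→((t→e)→t))).

(e→(e→((t→e)→t)))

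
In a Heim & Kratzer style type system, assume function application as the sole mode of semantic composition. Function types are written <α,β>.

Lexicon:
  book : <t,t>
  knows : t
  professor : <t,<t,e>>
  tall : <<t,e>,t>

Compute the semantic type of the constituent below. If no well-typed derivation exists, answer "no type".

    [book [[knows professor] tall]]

[knows professor]: professor is <t,<t,e>>, knows is t; result <t,e>.
[[knows professor] tall]: tall is <<t,e>,t>, [knows professor] is <t,e>; result t.
[book [[knows professor] tall]]: book is <t,t>, [[knows professor] tall] is t; result t.

t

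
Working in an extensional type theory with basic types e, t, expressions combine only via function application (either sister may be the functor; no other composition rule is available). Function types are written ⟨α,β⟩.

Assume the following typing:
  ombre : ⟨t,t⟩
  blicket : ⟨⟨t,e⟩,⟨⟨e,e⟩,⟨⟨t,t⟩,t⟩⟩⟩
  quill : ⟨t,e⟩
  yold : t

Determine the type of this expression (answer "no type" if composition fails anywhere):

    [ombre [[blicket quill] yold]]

no type

[blicket quill] — blicket of type ⟨⟨t,e⟩,⟨⟨e,e⟩,⟨⟨t,t⟩,t⟩⟩⟩ combines with quill of type ⟨t,e⟩: type ⟨⟨e,e⟩,⟨⟨t,t⟩,t⟩⟩.
[[blicket quill] yold]: ⟨⟨e,e⟩,⟨⟨t,t⟩,t⟩⟩ and t cannot combine by function application — type clash.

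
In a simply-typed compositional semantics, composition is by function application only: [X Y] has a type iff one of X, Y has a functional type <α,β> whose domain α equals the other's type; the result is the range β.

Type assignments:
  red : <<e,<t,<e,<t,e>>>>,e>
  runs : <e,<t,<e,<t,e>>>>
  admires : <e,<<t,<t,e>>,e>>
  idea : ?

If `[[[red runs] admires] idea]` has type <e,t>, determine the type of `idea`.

[[[red runs] admires] idea] must have type <e,t>. The sister [[red runs] admires] has type <<t,<t,e>>,e>; that is not a function onto <e,t>, so idea must be the functor, of type <<<t,<t,e>>,e>,<e,t>>.

<<<t,<t,e>>,e>,<e,t>>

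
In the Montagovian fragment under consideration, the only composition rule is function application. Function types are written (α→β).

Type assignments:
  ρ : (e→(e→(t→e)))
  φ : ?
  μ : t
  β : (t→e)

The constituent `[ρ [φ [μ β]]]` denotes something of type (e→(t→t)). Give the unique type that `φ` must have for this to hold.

[ρ [φ [μ β]]] is required to be (e→(t→t)). ρ : (e→(e→(t→e))) cannot yield (e→(t→t)) as functor, so [φ [μ β]] : ((e→(e→(t→e)))→(e→(t→t))).
[φ [μ β]] is required to be ((e→(e→(t→e)))→(e→(t→t))). [μ β] : e cannot yield ((e→(e→(t→e)))→(e→(t→t))) as functor, so φ : (e→((e→(e→(t→e)))→(e→(t→t)))).

(e→((e→(e→(t→e)))→(e→(t→t))))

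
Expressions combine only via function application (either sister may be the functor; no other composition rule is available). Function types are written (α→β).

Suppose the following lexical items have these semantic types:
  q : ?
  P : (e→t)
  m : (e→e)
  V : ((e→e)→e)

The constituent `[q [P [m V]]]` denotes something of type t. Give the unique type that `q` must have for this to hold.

(t→t)

[q [P [m V]]] must have type t. The sister [P [m V]] has type t; that is not a function onto t, so q must be the functor, of type (t→t).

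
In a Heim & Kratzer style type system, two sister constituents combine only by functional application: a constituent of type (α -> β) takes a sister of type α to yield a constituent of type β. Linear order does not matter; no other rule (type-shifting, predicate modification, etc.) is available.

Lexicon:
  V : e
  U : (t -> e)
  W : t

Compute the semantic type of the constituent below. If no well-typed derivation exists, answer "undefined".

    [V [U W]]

[U W]: U is (t -> e), W is t; result e.
[V [U W]]: e and e cannot combine by function application — type clash.

undefined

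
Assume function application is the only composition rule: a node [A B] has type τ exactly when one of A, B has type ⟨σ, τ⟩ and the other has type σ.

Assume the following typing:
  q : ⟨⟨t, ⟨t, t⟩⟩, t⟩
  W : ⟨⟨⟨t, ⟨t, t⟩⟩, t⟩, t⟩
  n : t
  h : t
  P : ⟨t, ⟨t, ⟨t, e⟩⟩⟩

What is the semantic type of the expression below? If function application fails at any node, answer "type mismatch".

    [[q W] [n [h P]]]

[q W]: ⟨⟨⟨t, ⟨t, t⟩⟩, t⟩, t⟩ applied to ⟨⟨t, ⟨t, t⟩⟩, t⟩ yields t.
[h P]: ⟨t, ⟨t, ⟨t, e⟩⟩⟩ applied to t yields ⟨t, ⟨t, e⟩⟩.
[n [h P]]: ⟨t, ⟨t, e⟩⟩ applied to t yields ⟨t, e⟩.
[[q W] [n [h P]]]: ⟨t, e⟩ applied to t yields e.

e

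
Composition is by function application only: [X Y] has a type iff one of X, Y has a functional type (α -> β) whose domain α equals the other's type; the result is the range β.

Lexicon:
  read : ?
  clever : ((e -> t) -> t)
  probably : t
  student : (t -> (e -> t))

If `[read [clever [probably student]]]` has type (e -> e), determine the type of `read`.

(t -> (e -> e))

For [read [clever [probably student]]] to have type (e -> e) with [clever [probably student]] of type t, read must be the function: read : (t -> (e -> e)).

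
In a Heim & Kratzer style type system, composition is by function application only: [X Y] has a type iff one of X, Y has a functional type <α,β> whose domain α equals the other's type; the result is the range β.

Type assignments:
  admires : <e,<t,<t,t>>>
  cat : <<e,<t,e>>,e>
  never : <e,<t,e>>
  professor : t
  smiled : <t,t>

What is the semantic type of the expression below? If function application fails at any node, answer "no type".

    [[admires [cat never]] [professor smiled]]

At [cat never], cat : <<e,<t,e>>,e> takes never : <e,<t,e>>, giving e.
At [admires [cat never]], admires : <e,<t,<t,t>>> takes [cat never] : e, giving <t,<t,t>>.
At [professor smiled], smiled : <t,t> takes professor : t, giving t.
At [[admires [cat never]] [professor smiled]], [admires [cat never]] : <t,<t,t>> takes [professor smiled] : t, giving <t,t>.

<t,t>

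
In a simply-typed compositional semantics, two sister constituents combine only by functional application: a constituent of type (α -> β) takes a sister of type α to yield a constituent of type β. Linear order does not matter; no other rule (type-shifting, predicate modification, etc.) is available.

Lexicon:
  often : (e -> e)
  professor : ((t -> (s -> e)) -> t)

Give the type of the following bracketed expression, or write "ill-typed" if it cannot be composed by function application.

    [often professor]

[often professor]: (e -> e) and ((t -> (s -> e)) -> t) cannot combine by function application — type clash.

ill-typed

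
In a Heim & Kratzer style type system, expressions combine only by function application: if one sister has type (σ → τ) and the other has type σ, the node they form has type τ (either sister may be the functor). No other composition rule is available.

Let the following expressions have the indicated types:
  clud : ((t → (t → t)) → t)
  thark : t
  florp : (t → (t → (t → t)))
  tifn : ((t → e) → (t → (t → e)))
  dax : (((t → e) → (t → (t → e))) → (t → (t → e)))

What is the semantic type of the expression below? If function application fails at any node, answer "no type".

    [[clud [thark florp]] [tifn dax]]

At [thark florp], florp : (t → (t → (t → t))) takes thark : t, giving (t → (t → t)).
At [clud [thark florp]], clud : ((t → (t → t)) → t) takes [thark florp] : (t → (t → t)), giving t.
At [tifn dax], dax : (((t → e) → (t → (t → e))) → (t → (t → e))) takes tifn : ((t → e) → (t → (t → e))), giving (t → (t → e)).
At [[clud [thark florp]] [tifn dax]], [tifn dax] : (t → (t → e)) takes [clud [thark florp]] : t, giving (t → e).

(t → e)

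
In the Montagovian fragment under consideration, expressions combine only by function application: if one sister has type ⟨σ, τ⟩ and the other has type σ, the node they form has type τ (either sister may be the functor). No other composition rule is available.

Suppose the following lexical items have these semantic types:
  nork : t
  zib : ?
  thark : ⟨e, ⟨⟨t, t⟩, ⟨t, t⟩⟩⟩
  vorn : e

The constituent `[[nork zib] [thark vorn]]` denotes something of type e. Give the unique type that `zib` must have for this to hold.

For [[nork zib] [thark vorn]] to have type e with [thark vorn] of type ⟨⟨t, t⟩, ⟨t, t⟩⟩, [nork zib] must be the function: [nork zib] : ⟨⟨⟨t, t⟩, ⟨t, t⟩⟩, e⟩.
For [nork zib] to have type ⟨⟨⟨t, t⟩, ⟨t, t⟩⟩, e⟩ with nork of type t, zib must be the function: zib : ⟨t, ⟨⟨⟨t, t⟩, ⟨t, t⟩⟩, e⟩⟩.

⟨t, ⟨⟨⟨t, t⟩, ⟨t, t⟩⟩, e⟩⟩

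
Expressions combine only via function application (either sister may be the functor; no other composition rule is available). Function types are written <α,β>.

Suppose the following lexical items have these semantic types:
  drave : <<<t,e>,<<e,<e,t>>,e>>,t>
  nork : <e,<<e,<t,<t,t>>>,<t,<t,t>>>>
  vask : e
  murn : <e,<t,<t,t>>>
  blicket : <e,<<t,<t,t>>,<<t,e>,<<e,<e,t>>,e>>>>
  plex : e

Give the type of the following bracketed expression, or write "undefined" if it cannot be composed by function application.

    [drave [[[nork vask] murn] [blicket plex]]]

[nork vask]: functor nork : <e,<<e,<t,<t,t>>>,<t,<t,t>>>>, argument vask : e; result <<e,<t,<t,t>>>,<t,<t,t>>>.
[[nork vask] murn]: functor [nork vask] : <<e,<t,<t,t>>>,<t,<t,t>>>, argument murn : <e,<t,<t,t>>>; result <t,<t,t>>.
[blicket plex]: functor blicket : <e,<<t,<t,t>>,<<t,e>,<<e,<e,t>>,e>>>>, argument plex : e; result <<t,<t,t>>,<<t,e>,<<e,<e,t>>,e>>>.
[[[nork vask] murn] [blicket plex]]: functor [blicket plex] : <<t,<t,t>>,<<t,e>,<<e,<e,t>>,e>>>, argument [[nork vask] murn] : <t,<t,t>>; result <<t,e>,<<e,<e,t>>,e>>.
[drave [[[nork vask] murn] [blicket plex]]]: functor drave : <<<t,e>,<<e,<e,t>>,e>>,t>, argument [[[nork vask] murn] [blicket plex]] : <<t,e>,<<e,<e,t>>,e>>; result t.

t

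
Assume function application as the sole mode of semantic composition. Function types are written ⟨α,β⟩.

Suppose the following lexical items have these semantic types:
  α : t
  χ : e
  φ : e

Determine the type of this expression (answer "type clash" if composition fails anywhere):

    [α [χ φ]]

At [χ φ]: neither e nor e can take the other as argument; the node is ill-typed.

type clash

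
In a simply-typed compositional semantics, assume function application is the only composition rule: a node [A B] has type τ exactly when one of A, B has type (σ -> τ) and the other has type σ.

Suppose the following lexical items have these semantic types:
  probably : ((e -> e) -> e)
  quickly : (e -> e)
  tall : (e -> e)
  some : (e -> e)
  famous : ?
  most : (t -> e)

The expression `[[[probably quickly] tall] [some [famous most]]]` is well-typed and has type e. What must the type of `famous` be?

For [[[probably quickly] tall] [some [famous most]]] to have type e with [[probably quickly] tall] of type e, [some [famous most]] must be the function: [some [famous most]] : (e -> e).
For [some [famous most]] to have type (e -> e) with some of type (e -> e), [famous most] must be the function: [famous most] : ((e -> e) -> (e -> e)).
For [famous most] to have type ((e -> e) -> (e -> e)) with most of type (t -> e), famous must be the function: famous : ((t -> e) -> ((e -> e) -> (e -> e))).

((t -> e) -> ((e -> e) -> (e -> e)))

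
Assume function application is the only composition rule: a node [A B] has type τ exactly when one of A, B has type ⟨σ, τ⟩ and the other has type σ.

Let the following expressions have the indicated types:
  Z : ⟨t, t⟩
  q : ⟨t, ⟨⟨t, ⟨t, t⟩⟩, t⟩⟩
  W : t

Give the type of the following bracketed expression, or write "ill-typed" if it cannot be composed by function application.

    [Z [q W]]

ill-typed

[q W]: q is ⟨t, ⟨⟨t, ⟨t, t⟩⟩, t⟩⟩, W is t; result ⟨⟨t, ⟨t, t⟩⟩, t⟩.
[Z [q W]]: ⟨t, t⟩ and ⟨⟨t, ⟨t, t⟩⟩, t⟩ cannot combine by function application — type clash.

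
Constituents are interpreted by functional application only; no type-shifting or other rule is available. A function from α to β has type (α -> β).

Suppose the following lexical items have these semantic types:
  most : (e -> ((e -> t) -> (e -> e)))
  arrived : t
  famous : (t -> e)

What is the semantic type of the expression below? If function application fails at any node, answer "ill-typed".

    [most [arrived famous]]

[arrived famous] — famous of type (t -> e) combines with arrived of type t: type e.
[most [arrived famous]] — most of type (e -> ((e -> t) -> (e -> e))) combines with [arrived famous] of type e: type ((e -> t) -> (e -> e)).

((e -> t) -> (e -> e))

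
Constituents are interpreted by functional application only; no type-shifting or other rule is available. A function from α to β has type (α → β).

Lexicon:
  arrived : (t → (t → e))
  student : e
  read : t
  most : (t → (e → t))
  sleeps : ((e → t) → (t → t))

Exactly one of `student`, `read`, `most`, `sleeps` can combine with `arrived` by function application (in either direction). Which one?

student : e — does not combine with arrived.
read — combines: arrived : (t → (t → e)) takes read : t as argument, giving (t → e).
most : (t → (e → t)) — does not combine with arrived.
sleeps : ((e → t) → (t → t)) — does not combine with arrived.

read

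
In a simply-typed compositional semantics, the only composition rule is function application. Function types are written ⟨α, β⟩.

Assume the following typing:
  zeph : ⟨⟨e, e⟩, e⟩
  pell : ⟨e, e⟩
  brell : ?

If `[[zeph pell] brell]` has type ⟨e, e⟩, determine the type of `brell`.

⟨e, ⟨e, e⟩⟩

At [[zeph pell] brell] (required: ⟨e, e⟩): [zeph pell] is e, which is not a function with range ⟨e, e⟩; hence brell is the functor — type ⟨e, ⟨e, e⟩⟩.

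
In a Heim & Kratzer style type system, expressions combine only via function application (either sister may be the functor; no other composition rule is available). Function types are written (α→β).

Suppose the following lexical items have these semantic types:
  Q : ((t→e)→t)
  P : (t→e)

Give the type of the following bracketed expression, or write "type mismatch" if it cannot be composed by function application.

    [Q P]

t

[Q P]: ((t→e)→t) applied to (t→e) yields t.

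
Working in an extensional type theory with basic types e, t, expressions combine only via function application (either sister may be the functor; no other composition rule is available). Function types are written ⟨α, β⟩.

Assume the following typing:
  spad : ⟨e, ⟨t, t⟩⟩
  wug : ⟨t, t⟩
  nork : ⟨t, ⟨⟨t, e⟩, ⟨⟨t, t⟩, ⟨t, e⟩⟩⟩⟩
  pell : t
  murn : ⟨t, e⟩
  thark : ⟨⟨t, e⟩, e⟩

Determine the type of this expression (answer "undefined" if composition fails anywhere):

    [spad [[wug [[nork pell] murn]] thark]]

⟨t, t⟩

[nork pell]: functor nork : ⟨t, ⟨⟨t, e⟩, ⟨⟨t, t⟩, ⟨t, e⟩⟩⟩⟩, argument pell : t; result ⟨⟨t, e⟩, ⟨⟨t, t⟩, ⟨t, e⟩⟩⟩.
[[nork pell] murn]: functor [nork pell] : ⟨⟨t, e⟩, ⟨⟨t, t⟩, ⟨t, e⟩⟩⟩, argument murn : ⟨t, e⟩; result ⟨⟨t, t⟩, ⟨t, e⟩⟩.
[wug [[nork pell] murn]]: functor [[nork pell] murn] : ⟨⟨t, t⟩, ⟨t, e⟩⟩, argument wug : ⟨t, t⟩; result ⟨t, e⟩.
[[wug [[nork pell] murn]] thark]: functor thark : ⟨⟨t, e⟩, e⟩, argument [wug [[nork pell] murn]] : ⟨t, e⟩; result e.
[spad [[wug [[nork pell] murn]] thark]]: functor spad : ⟨e, ⟨t, t⟩⟩, argument [[wug [[nork pell] murn]] thark] : e; result ⟨t, t⟩.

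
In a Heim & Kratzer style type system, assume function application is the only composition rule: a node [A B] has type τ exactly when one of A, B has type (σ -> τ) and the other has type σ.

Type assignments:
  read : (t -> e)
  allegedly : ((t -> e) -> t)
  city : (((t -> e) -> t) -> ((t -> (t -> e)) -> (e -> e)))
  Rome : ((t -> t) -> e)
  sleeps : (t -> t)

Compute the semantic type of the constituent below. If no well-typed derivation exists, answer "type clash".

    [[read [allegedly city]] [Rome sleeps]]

type clash

[allegedly city]: city is (((t -> e) -> t) -> ((t -> (t -> e)) -> (e -> e))), allegedly is ((t -> e) -> t); result ((t -> (t -> e)) -> (e -> e)).
[read [allegedly city]]: (t -> e) and ((t -> (t -> e)) -> (e -> e)) cannot combine by function application — type clash.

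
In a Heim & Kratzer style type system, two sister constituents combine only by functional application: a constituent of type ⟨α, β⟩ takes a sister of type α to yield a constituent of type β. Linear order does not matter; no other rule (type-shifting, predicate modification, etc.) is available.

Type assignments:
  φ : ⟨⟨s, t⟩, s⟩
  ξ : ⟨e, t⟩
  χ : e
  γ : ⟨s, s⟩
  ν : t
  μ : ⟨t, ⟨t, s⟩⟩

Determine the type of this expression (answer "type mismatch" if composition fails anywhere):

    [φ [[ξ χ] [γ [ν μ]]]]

type mismatch

At [ξ χ], ξ : ⟨e, t⟩ takes χ : e, giving t.
At [ν μ], μ : ⟨t, ⟨t, s⟩⟩ takes ν : t, giving ⟨t, s⟩.
At [γ [ν μ]]: neither ⟨s, s⟩ nor ⟨t, s⟩ can take the other as argument; the node is ill-typed.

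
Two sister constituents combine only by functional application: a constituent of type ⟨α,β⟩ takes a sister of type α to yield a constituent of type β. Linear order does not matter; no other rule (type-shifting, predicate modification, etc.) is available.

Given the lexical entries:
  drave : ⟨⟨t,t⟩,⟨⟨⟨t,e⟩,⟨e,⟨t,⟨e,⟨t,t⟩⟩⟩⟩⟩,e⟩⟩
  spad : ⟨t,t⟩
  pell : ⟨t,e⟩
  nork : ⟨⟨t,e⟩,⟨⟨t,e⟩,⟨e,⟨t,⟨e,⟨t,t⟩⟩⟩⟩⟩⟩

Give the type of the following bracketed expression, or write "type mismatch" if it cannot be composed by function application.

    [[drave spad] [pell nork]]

[drave spad] — drave of type ⟨⟨t,t⟩,⟨⟨⟨t,e⟩,⟨e,⟨t,⟨e,⟨t,t⟩⟩⟩⟩⟩,e⟩⟩ combines with spad of type ⟨t,t⟩: type ⟨⟨⟨t,e⟩,⟨e,⟨t,⟨e,⟨t,t⟩⟩⟩⟩⟩,e⟩.
[pell nork] — nork of type ⟨⟨t,e⟩,⟨⟨t,e⟩,⟨e,⟨t,⟨e,⟨t,t⟩⟩⟩⟩⟩⟩ combines with pell of type ⟨t,e⟩: type ⟨⟨t,e⟩,⟨e,⟨t,⟨e,⟨t,t⟩⟩⟩⟩⟩.
[[drave spad] [pell nork]] — [drave spad] of type ⟨⟨⟨t,e⟩,⟨e,⟨t,⟨e,⟨t,t⟩⟩⟩⟩⟩,e⟩ combines with [pell nork] of type ⟨⟨t,e⟩,⟨e,⟨t,⟨e,⟨t,t⟩⟩⟩⟩⟩: type e.

e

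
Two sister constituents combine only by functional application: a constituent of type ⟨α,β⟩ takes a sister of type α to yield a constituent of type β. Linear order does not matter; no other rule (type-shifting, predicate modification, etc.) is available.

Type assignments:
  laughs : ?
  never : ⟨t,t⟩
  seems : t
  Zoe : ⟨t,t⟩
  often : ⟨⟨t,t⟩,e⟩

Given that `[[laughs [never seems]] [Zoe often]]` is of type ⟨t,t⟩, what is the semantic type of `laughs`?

⟨t,⟨e,⟨t,t⟩⟩⟩

At [[laughs [never seems]] [Zoe often]] (required: ⟨t,t⟩): [Zoe often] is e, which is not a function with range ⟨t,t⟩; hence [laughs [never seems]] is the functor — type ⟨e,⟨t,t⟩⟩.
At [laughs [never seems]] (required: ⟨e,⟨t,t⟩⟩): [never seems] is t, which is not a function with range ⟨e,⟨t,t⟩⟩; hence laughs is the functor — type ⟨t,⟨e,⟨t,t⟩⟩⟩.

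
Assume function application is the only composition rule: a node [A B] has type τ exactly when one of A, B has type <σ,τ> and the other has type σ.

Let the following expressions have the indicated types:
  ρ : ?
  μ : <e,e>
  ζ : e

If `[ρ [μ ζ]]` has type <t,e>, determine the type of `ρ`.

[ρ [μ ζ]] must have type <t,e>. The sister [μ ζ] has type e; that is not a function onto <t,e>, so ρ must be the functor, of type <e,<t,e>>.

<e,<t,e>>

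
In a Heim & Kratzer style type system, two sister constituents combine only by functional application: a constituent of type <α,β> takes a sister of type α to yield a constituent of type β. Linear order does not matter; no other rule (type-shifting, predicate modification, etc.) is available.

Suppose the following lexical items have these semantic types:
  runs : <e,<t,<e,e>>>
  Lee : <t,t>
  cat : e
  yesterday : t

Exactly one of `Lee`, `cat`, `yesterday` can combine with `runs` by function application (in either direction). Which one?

Lee : <t,t> — runs needs e; Lee needs t; neither fits.
cat — combines: runs : <e,<t,<e,e>>> takes cat : e as argument, giving <t,<e,e>>.
yesterday : t — runs needs e; yesterday needs nothing (atomic); neither fits.

cat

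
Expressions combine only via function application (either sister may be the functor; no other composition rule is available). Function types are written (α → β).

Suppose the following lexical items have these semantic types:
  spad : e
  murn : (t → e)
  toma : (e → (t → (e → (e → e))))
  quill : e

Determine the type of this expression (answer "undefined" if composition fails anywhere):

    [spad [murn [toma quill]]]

[toma quill] — toma of type (e → (t → (e → (e → e)))) combines with quill of type e: type (t → (e → (e → e))).
[murn [toma quill]]: (t → e) with (t → (e → (e → e))) — neither is a function whose domain matches the other; composition fails here.

undefined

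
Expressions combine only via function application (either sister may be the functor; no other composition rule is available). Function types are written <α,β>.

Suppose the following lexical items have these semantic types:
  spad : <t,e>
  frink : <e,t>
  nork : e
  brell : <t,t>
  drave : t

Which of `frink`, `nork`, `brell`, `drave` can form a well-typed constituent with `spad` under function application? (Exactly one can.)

drave

frink : <e,t> — neither side's domain matches the other.
nork : e — neither side's domain matches the other.
brell : <t,t> — neither side's domain matches the other.
drave — combines: spad : <t,e> takes drave : t as argument, giving e.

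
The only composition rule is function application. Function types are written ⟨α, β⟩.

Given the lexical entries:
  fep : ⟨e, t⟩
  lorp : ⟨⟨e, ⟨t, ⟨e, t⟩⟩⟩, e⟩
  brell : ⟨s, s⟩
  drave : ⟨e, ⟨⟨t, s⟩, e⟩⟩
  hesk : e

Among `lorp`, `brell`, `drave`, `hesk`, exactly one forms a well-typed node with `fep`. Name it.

lorp : ⟨⟨e, ⟨t, ⟨e, t⟩⟩⟩, e⟩ — neither side's domain matches the other.
brell : ⟨s, s⟩ — neither side's domain matches the other.
drave : ⟨e, ⟨⟨t, s⟩, e⟩⟩ — neither side's domain matches the other.
hesk — combines: fep : ⟨e, t⟩ takes hesk : e as argument, giving t.

hesk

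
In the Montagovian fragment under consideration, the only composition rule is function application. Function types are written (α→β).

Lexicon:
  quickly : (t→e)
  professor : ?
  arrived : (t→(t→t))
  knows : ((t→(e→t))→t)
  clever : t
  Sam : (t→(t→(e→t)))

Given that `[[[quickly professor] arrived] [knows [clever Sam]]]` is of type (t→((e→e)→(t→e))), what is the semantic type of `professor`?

((t→e)→((t→(t→t))→(t→(t→((e→e)→(t→e))))))

[[[quickly professor] arrived] [knows [clever Sam]]] must have type (t→((e→e)→(t→e))). The sister [knows [clever Sam]] has type t; that is not a function onto (t→((e→e)→(t→e))), so [[quickly professor] arrived] must be the functor, of type (t→(t→((e→e)→(t→e)))).
[[quickly professor] arrived] must have type (t→(t→((e→e)→(t→e)))). The sister arrived has type (t→(t→t)); that is not a function onto (t→(t→((e→e)→(t→e)))), so [quickly professor] must be the functor, of type ((t→(t→t))→(t→(t→((e→e)→(t→e))))).
[quickly professor] must have type ((t→(t→t))→(t→(t→((e→e)→(t→e))))). The sister quickly has type (t→e); that is not a function onto ((t→(t→t))→(t→(t→((e→e)→(t→e))))), so professor must be the functor, of type ((t→e)→((t→(t→t))→(t→(t→((e→e)→(t→e)))))).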